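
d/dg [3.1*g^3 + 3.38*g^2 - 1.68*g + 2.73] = 9.3*g^2 + 6.76*g - 1.68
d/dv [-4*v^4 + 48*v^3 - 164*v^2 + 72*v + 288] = -16*v^3 + 144*v^2 - 328*v + 72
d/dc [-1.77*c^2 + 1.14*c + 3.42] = 1.14 - 3.54*c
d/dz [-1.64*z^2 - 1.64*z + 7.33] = -3.28*z - 1.64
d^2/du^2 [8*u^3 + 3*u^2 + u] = 48*u + 6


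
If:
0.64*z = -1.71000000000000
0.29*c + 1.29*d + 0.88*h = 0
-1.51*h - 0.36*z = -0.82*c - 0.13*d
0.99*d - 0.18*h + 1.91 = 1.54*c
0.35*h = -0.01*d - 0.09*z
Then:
No Solution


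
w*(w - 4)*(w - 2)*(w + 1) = w^4 - 5*w^3 + 2*w^2 + 8*w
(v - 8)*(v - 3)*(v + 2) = v^3 - 9*v^2 + 2*v + 48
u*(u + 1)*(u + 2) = u^3 + 3*u^2 + 2*u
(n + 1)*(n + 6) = n^2 + 7*n + 6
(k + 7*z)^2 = k^2 + 14*k*z + 49*z^2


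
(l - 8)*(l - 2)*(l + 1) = l^3 - 9*l^2 + 6*l + 16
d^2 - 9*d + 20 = (d - 5)*(d - 4)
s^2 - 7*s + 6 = (s - 6)*(s - 1)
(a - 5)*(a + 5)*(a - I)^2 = a^4 - 2*I*a^3 - 26*a^2 + 50*I*a + 25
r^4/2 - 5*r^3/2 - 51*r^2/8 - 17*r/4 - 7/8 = (r/2 + 1/4)*(r - 7)*(r + 1/2)*(r + 1)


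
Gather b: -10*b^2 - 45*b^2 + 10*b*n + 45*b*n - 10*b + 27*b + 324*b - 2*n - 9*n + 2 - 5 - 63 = -55*b^2 + b*(55*n + 341) - 11*n - 66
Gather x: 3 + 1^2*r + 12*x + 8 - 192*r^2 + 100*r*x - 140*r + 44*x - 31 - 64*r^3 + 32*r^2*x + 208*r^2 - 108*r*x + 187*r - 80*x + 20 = -64*r^3 + 16*r^2 + 48*r + x*(32*r^2 - 8*r - 24)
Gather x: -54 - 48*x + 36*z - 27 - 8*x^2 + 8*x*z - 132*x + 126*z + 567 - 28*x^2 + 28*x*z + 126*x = -36*x^2 + x*(36*z - 54) + 162*z + 486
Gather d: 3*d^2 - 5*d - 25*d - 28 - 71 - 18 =3*d^2 - 30*d - 117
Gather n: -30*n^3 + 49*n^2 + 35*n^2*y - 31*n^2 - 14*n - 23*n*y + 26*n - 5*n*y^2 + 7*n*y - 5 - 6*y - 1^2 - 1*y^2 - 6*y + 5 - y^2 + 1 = -30*n^3 + n^2*(35*y + 18) + n*(-5*y^2 - 16*y + 12) - 2*y^2 - 12*y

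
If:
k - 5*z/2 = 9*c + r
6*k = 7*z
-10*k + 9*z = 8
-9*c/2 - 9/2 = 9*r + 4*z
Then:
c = 19/51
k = -7/2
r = 11/17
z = -3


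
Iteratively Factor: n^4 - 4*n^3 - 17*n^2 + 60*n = (n + 4)*(n^3 - 8*n^2 + 15*n) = n*(n + 4)*(n^2 - 8*n + 15) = n*(n - 5)*(n + 4)*(n - 3)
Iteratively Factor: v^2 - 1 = (v - 1)*(v + 1)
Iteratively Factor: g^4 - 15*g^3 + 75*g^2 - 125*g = (g - 5)*(g^3 - 10*g^2 + 25*g) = (g - 5)^2*(g^2 - 5*g) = (g - 5)^3*(g)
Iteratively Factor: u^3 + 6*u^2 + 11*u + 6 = (u + 1)*(u^2 + 5*u + 6) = (u + 1)*(u + 2)*(u + 3)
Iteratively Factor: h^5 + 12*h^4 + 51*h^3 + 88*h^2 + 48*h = (h + 4)*(h^4 + 8*h^3 + 19*h^2 + 12*h) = (h + 3)*(h + 4)*(h^3 + 5*h^2 + 4*h) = (h + 3)*(h + 4)^2*(h^2 + h) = (h + 1)*(h + 3)*(h + 4)^2*(h)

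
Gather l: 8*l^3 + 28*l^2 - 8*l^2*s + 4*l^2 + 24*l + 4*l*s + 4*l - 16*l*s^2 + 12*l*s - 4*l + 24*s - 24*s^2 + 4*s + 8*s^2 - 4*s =8*l^3 + l^2*(32 - 8*s) + l*(-16*s^2 + 16*s + 24) - 16*s^2 + 24*s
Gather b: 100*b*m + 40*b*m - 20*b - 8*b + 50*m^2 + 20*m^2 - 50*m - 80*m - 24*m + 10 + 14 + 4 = b*(140*m - 28) + 70*m^2 - 154*m + 28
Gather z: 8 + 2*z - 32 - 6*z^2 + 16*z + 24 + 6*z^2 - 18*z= 0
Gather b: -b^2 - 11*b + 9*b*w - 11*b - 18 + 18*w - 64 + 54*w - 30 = -b^2 + b*(9*w - 22) + 72*w - 112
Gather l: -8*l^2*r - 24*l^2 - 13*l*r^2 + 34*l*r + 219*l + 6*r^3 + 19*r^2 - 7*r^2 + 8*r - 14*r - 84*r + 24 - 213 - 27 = l^2*(-8*r - 24) + l*(-13*r^2 + 34*r + 219) + 6*r^3 + 12*r^2 - 90*r - 216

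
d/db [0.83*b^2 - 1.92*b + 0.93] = 1.66*b - 1.92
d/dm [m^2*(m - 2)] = m*(3*m - 4)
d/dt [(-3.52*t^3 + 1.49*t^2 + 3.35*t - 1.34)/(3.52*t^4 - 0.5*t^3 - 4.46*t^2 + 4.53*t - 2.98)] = (12.3904*t^6 - 10.4896*t^5 - 18.9318*t^4 - 9.67400000000001*t^3 + 51.1495*t^2 - 20.8332*t - 3.9128)/(12.3904*t^8 - 3.52*t^7 - 31.1484*t^6 + 36.3512*t^5 - 5.6176*t^4 - 37.4276*t^3 + 47.1025*t^2 - 26.9988*t + 8.8804)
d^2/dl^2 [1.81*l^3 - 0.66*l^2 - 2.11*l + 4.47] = 10.86*l - 1.32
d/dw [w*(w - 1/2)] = 2*w - 1/2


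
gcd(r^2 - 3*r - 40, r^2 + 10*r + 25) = r + 5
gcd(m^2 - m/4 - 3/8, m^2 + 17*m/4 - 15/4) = m - 3/4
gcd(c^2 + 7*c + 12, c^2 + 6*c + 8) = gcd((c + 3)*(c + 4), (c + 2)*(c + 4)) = c + 4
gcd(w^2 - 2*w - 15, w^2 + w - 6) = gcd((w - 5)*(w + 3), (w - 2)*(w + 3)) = w + 3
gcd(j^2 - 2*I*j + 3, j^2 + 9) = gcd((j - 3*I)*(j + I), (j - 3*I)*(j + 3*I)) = j - 3*I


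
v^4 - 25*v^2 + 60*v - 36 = (v - 3)*(v - 2)*(v - 1)*(v + 6)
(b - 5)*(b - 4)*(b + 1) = b^3 - 8*b^2 + 11*b + 20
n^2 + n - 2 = (n - 1)*(n + 2)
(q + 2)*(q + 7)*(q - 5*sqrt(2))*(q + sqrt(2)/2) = q^4 - 9*sqrt(2)*q^3/2 + 9*q^3 - 81*sqrt(2)*q^2/2 + 9*q^2 - 63*sqrt(2)*q - 45*q - 70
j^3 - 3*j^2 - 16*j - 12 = (j - 6)*(j + 1)*(j + 2)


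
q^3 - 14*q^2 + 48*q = q*(q - 8)*(q - 6)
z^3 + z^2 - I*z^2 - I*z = z*(z + 1)*(z - I)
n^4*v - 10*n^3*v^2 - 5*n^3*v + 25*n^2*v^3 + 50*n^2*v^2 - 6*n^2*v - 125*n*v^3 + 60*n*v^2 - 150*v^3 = (n - 6)*(n - 5*v)^2*(n*v + v)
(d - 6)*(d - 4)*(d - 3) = d^3 - 13*d^2 + 54*d - 72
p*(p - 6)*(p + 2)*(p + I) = p^4 - 4*p^3 + I*p^3 - 12*p^2 - 4*I*p^2 - 12*I*p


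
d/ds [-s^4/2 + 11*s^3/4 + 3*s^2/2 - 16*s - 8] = -2*s^3 + 33*s^2/4 + 3*s - 16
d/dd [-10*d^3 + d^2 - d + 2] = -30*d^2 + 2*d - 1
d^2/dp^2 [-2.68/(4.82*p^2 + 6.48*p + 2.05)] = (124.525664*p^2 + 167.412096*p - 2.68*(9.64*p + 6.48)*(19.28*p + 12.96) + 52.96216)/(4.82*p^2 + 6.48*p + 2.05)^3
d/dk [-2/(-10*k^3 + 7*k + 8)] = 2*(7 - 30*k^2)/(-10*k^3 + 7*k + 8)^2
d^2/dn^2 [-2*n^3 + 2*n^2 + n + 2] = 4 - 12*n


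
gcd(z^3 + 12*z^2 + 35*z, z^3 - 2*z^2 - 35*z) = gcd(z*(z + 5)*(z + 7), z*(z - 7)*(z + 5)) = z^2 + 5*z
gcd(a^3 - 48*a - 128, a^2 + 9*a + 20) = a + 4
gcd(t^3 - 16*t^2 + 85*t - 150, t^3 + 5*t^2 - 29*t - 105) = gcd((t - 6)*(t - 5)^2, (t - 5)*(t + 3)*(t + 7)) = t - 5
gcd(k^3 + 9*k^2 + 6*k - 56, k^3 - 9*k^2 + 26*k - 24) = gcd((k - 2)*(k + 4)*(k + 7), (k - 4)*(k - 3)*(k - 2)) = k - 2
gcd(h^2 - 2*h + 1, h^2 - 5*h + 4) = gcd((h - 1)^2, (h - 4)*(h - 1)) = h - 1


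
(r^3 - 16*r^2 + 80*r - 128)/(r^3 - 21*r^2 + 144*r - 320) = (r^2 - 8*r + 16)/(r^2 - 13*r + 40)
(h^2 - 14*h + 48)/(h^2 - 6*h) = (h - 8)/h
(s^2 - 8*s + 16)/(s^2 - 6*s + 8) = (s - 4)/(s - 2)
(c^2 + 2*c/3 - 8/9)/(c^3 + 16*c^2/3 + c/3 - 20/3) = (c - 2/3)/(c^2 + 4*c - 5)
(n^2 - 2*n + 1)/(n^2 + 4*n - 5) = (n - 1)/(n + 5)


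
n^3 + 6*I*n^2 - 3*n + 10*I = (n - I)*(n + 2*I)*(n + 5*I)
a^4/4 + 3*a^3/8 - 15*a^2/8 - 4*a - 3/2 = (a/4 + 1/2)*(a - 3)*(a + 1/2)*(a + 2)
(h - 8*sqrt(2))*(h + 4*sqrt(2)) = h^2 - 4*sqrt(2)*h - 64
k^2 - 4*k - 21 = (k - 7)*(k + 3)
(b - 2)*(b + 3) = b^2 + b - 6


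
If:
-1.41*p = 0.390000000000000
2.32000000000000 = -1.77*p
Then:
No Solution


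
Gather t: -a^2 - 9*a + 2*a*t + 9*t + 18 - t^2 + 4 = -a^2 - 9*a - t^2 + t*(2*a + 9) + 22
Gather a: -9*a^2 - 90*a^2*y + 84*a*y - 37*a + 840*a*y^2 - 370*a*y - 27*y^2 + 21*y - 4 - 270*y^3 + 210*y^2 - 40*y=a^2*(-90*y - 9) + a*(840*y^2 - 286*y - 37) - 270*y^3 + 183*y^2 - 19*y - 4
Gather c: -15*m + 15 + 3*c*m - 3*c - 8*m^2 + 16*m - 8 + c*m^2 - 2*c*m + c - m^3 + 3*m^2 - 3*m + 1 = c*(m^2 + m - 2) - m^3 - 5*m^2 - 2*m + 8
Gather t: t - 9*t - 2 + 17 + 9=24 - 8*t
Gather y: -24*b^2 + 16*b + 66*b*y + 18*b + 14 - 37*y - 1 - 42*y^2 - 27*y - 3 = -24*b^2 + 34*b - 42*y^2 + y*(66*b - 64) + 10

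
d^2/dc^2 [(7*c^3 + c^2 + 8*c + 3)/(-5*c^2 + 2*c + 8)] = 2*(-518*c^3 - 681*c^2 - 2214*c - 68)/(125*c^6 - 150*c^5 - 540*c^4 + 472*c^3 + 864*c^2 - 384*c - 512)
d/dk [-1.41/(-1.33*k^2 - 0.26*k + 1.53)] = (-3.7506*k - 0.3666)/(1.33*k^2 + 0.26*k - 1.53)^2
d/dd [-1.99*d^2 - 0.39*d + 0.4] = -3.98*d - 0.39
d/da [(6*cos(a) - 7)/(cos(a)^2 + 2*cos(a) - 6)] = 2*(-3*sin(a)^2 - 7*cos(a) + 14)*sin(a)/(cos(a)^2 + 2*cos(a) - 6)^2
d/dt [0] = 0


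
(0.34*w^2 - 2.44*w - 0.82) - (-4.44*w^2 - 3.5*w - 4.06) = 4.78*w^2 + 1.06*w + 3.24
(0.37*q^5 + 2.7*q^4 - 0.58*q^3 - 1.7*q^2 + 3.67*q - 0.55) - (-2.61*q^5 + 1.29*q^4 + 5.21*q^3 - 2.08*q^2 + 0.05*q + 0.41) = 2.98*q^5 + 1.41*q^4 - 5.79*q^3 + 0.38*q^2 + 3.62*q - 0.96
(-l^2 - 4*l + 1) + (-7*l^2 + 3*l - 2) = -8*l^2 - l - 1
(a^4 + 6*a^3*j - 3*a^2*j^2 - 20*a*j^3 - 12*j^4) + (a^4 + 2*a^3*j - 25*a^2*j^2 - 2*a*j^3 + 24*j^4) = 2*a^4 + 8*a^3*j - 28*a^2*j^2 - 22*a*j^3 + 12*j^4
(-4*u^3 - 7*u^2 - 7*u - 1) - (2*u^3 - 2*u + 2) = -6*u^3 - 7*u^2 - 5*u - 3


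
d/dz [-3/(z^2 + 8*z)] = 6*(z + 4)/(z^2*(z + 8)^2)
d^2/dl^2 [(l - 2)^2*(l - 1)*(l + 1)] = 12*l^2 - 24*l + 6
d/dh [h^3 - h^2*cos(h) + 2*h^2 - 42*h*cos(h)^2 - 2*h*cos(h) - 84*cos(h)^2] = h^2*sin(h) + 3*h^2 + 42*h*sin(2*h) - 2*sqrt(2)*h*cos(h + pi/4) + 4*h + 84*sin(2*h) - 2*cos(h) - 21*cos(2*h) - 21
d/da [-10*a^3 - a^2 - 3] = 2*a*(-15*a - 1)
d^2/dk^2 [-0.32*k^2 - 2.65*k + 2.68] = -0.640000000000000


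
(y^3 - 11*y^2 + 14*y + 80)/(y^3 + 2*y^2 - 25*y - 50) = (y - 8)/(y + 5)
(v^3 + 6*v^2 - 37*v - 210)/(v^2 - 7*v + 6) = (v^2 + 12*v + 35)/(v - 1)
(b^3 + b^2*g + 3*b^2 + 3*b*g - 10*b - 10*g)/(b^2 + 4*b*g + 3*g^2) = (b^2 + 3*b - 10)/(b + 3*g)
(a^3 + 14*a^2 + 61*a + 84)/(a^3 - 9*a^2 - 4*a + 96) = (a^2 + 11*a + 28)/(a^2 - 12*a + 32)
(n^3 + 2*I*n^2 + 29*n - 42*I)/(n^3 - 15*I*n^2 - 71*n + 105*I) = (n^2 + 5*I*n + 14)/(n^2 - 12*I*n - 35)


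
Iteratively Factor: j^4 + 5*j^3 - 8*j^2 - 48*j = (j - 3)*(j^3 + 8*j^2 + 16*j) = j*(j - 3)*(j^2 + 8*j + 16) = j*(j - 3)*(j + 4)*(j + 4)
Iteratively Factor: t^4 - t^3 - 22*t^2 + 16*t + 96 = (t + 2)*(t^3 - 3*t^2 - 16*t + 48) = (t - 3)*(t + 2)*(t^2 - 16) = (t - 3)*(t + 2)*(t + 4)*(t - 4)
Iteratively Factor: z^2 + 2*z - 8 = (z - 2)*(z + 4)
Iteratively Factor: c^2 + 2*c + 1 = (c + 1)*(c + 1)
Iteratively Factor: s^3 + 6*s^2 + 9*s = (s + 3)*(s^2 + 3*s) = s*(s + 3)*(s + 3)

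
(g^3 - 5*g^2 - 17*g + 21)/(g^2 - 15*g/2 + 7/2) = 2*(g^2 + 2*g - 3)/(2*g - 1)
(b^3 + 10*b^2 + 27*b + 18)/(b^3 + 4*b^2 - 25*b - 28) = (b^2 + 9*b + 18)/(b^2 + 3*b - 28)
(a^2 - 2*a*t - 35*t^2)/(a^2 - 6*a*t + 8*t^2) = (a^2 - 2*a*t - 35*t^2)/(a^2 - 6*a*t + 8*t^2)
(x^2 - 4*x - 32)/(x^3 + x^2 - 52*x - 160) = 1/(x + 5)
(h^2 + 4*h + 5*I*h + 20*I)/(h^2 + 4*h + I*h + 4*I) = (h + 5*I)/(h + I)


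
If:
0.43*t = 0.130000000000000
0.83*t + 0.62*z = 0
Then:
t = 0.30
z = -0.40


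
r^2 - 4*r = r*(r - 4)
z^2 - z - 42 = (z - 7)*(z + 6)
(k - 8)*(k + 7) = k^2 - k - 56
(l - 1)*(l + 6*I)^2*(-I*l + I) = -I*l^4 + 12*l^3 + 2*I*l^3 - 24*l^2 + 35*I*l^2 + 12*l - 72*I*l + 36*I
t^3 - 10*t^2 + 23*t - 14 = (t - 7)*(t - 2)*(t - 1)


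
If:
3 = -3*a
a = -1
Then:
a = -1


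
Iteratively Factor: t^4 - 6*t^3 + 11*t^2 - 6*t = (t - 1)*(t^3 - 5*t^2 + 6*t) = t*(t - 1)*(t^2 - 5*t + 6) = t*(t - 2)*(t - 1)*(t - 3)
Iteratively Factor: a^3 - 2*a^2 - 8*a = (a + 2)*(a^2 - 4*a) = (a - 4)*(a + 2)*(a)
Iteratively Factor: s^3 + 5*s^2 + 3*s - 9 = (s + 3)*(s^2 + 2*s - 3) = (s + 3)^2*(s - 1)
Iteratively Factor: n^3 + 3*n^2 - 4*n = (n + 4)*(n^2 - n) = n*(n + 4)*(n - 1)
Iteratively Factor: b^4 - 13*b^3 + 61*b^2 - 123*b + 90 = (b - 3)*(b^3 - 10*b^2 + 31*b - 30) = (b - 5)*(b - 3)*(b^2 - 5*b + 6) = (b - 5)*(b - 3)^2*(b - 2)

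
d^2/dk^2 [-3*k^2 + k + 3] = -6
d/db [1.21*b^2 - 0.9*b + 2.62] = 2.42*b - 0.9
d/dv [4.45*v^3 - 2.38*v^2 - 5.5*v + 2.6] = 13.35*v^2 - 4.76*v - 5.5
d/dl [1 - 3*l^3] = -9*l^2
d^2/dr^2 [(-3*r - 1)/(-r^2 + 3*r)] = 6*(r^3 + r^2 - 3*r + 3)/(r^3*(r^3 - 9*r^2 + 27*r - 27))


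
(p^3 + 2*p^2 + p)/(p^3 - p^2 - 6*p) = (p^2 + 2*p + 1)/(p^2 - p - 6)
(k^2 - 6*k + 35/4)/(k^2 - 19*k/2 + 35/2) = (k - 7/2)/(k - 7)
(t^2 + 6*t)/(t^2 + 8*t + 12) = t/(t + 2)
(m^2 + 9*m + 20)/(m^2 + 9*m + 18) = (m^2 + 9*m + 20)/(m^2 + 9*m + 18)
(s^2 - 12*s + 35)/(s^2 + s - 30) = (s - 7)/(s + 6)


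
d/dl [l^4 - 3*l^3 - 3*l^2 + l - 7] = 4*l^3 - 9*l^2 - 6*l + 1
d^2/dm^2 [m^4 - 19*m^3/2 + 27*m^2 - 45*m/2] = 12*m^2 - 57*m + 54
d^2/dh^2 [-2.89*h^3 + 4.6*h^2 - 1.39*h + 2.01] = 9.2 - 17.34*h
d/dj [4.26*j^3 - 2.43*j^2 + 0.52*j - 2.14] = 12.78*j^2 - 4.86*j + 0.52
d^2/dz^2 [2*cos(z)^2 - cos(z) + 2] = cos(z) - 4*cos(2*z)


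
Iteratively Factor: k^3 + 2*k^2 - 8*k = (k - 2)*(k^2 + 4*k) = (k - 2)*(k + 4)*(k)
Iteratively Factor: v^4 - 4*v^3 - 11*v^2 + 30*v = (v - 2)*(v^3 - 2*v^2 - 15*v) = v*(v - 2)*(v^2 - 2*v - 15) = v*(v - 5)*(v - 2)*(v + 3)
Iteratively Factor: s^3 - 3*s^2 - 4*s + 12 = (s - 2)*(s^2 - s - 6) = (s - 2)*(s + 2)*(s - 3)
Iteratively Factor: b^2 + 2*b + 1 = (b + 1)*(b + 1)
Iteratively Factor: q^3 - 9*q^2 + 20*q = (q - 5)*(q^2 - 4*q) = (q - 5)*(q - 4)*(q)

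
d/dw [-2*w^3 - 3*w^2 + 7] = 6*w*(-w - 1)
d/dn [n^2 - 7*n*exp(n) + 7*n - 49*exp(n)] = -7*n*exp(n) + 2*n - 56*exp(n) + 7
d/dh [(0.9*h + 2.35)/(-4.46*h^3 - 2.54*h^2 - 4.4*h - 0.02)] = (8.028*h^3 + 33.729*h^2 + 11.938*h + 10.322)/(19.8916*h^6 + 22.6568*h^5 + 45.6996*h^4 + 22.5304*h^3 + 19.4616*h^2 + 0.176*h + 0.0004)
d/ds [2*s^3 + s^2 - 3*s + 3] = 6*s^2 + 2*s - 3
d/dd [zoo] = 0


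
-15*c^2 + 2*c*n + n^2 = (-3*c + n)*(5*c + n)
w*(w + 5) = w^2 + 5*w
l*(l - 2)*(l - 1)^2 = l^4 - 4*l^3 + 5*l^2 - 2*l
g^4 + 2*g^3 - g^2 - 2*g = g*(g - 1)*(g + 1)*(g + 2)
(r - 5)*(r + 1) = r^2 - 4*r - 5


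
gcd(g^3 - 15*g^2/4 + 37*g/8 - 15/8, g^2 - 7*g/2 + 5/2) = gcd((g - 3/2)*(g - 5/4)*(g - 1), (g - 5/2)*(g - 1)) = g - 1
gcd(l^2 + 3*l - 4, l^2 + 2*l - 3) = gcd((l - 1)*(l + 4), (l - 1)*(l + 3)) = l - 1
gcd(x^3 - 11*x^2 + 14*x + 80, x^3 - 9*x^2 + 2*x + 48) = x^2 - 6*x - 16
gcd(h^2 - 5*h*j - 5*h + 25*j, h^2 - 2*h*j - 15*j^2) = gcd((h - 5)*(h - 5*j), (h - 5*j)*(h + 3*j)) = h - 5*j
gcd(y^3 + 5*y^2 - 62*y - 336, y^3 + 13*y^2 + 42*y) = y^2 + 13*y + 42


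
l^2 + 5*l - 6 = (l - 1)*(l + 6)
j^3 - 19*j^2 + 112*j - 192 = (j - 8)^2*(j - 3)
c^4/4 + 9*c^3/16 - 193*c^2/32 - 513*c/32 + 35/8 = (c/4 + 1)*(c - 5)*(c - 1/4)*(c + 7/2)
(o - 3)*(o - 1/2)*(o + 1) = o^3 - 5*o^2/2 - 2*o + 3/2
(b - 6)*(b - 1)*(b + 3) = b^3 - 4*b^2 - 15*b + 18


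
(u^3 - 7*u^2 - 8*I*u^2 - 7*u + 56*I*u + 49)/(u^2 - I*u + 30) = (u^3 + u^2*(-7 - 8*I) + u*(-7 + 56*I) + 49)/(u^2 - I*u + 30)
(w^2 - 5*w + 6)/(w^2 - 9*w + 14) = (w - 3)/(w - 7)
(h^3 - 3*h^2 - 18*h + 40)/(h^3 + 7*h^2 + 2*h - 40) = (h - 5)/(h + 5)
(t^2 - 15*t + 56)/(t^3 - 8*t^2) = (t - 7)/t^2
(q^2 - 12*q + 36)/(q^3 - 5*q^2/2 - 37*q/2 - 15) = 2*(q - 6)/(2*q^2 + 7*q + 5)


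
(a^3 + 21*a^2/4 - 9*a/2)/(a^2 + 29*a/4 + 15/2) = a*(4*a - 3)/(4*a + 5)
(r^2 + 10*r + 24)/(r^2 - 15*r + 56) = (r^2 + 10*r + 24)/(r^2 - 15*r + 56)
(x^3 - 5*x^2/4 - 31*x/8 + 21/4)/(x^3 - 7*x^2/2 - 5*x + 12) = (x - 7/4)/(x - 4)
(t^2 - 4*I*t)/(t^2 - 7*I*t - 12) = t/(t - 3*I)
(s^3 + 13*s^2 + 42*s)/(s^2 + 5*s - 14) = s*(s + 6)/(s - 2)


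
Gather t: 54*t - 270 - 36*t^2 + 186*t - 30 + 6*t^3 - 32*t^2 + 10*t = 6*t^3 - 68*t^2 + 250*t - 300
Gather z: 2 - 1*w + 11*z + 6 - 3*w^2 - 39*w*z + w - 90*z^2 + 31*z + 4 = -3*w^2 - 90*z^2 + z*(42 - 39*w) + 12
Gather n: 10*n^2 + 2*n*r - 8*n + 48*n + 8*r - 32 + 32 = 10*n^2 + n*(2*r + 40) + 8*r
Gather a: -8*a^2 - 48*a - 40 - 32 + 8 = -8*a^2 - 48*a - 64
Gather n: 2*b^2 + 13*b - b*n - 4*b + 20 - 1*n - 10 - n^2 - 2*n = 2*b^2 + 9*b - n^2 + n*(-b - 3) + 10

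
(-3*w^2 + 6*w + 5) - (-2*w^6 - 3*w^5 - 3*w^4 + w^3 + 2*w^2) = 2*w^6 + 3*w^5 + 3*w^4 - w^3 - 5*w^2 + 6*w + 5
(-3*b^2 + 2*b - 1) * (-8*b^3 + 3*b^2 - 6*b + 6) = 24*b^5 - 25*b^4 + 32*b^3 - 33*b^2 + 18*b - 6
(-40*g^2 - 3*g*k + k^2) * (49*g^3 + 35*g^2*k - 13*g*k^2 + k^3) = -1960*g^5 - 1547*g^4*k + 464*g^3*k^2 + 34*g^2*k^3 - 16*g*k^4 + k^5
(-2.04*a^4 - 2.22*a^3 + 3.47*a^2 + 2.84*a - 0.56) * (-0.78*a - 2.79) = 1.5912*a^5 + 7.4232*a^4 + 3.4872*a^3 - 11.8965*a^2 - 7.4868*a + 1.5624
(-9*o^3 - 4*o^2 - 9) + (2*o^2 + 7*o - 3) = -9*o^3 - 2*o^2 + 7*o - 12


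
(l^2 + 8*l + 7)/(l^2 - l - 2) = (l + 7)/(l - 2)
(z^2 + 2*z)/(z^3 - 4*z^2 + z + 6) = z*(z + 2)/(z^3 - 4*z^2 + z + 6)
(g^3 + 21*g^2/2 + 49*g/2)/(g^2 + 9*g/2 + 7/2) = g*(g + 7)/(g + 1)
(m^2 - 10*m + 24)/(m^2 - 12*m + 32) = (m - 6)/(m - 8)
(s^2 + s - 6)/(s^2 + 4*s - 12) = (s + 3)/(s + 6)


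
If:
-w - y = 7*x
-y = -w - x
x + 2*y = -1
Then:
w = -4/5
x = 1/5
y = -3/5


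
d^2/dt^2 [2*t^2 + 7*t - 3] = 4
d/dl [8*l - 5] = 8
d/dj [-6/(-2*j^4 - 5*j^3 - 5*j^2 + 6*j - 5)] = 6*(-8*j^3 - 15*j^2 - 10*j + 6)/(2*j^4 + 5*j^3 + 5*j^2 - 6*j + 5)^2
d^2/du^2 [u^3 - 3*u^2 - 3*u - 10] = 6*u - 6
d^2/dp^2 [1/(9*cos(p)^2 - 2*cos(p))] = (-162*(1 - cos(2*p))^2 - 135*cos(p) - 166*cos(2*p) + 27*cos(3*p) + 498)/(2*(9*cos(p) - 2)^3*cos(p)^3)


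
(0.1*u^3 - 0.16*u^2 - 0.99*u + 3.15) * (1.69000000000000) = 0.169*u^3 - 0.2704*u^2 - 1.6731*u + 5.3235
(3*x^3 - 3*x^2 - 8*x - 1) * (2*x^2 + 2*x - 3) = 6*x^5 - 31*x^3 - 9*x^2 + 22*x + 3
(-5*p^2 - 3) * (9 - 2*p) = 10*p^3 - 45*p^2 + 6*p - 27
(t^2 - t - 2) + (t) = t^2 - 2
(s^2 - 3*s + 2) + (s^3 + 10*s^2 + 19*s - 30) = s^3 + 11*s^2 + 16*s - 28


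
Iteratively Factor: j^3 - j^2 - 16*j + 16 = (j - 4)*(j^2 + 3*j - 4) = (j - 4)*(j + 4)*(j - 1)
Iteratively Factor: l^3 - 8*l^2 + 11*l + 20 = (l + 1)*(l^2 - 9*l + 20) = (l - 5)*(l + 1)*(l - 4)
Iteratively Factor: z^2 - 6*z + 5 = (z - 5)*(z - 1)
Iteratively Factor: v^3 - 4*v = (v + 2)*(v^2 - 2*v) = (v - 2)*(v + 2)*(v)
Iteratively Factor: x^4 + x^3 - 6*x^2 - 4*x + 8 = (x + 2)*(x^3 - x^2 - 4*x + 4) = (x + 2)^2*(x^2 - 3*x + 2) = (x - 2)*(x + 2)^2*(x - 1)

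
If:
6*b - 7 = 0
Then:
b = 7/6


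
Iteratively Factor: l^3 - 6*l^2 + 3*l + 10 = (l - 2)*(l^2 - 4*l - 5) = (l - 2)*(l + 1)*(l - 5)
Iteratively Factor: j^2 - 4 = (j - 2)*(j + 2)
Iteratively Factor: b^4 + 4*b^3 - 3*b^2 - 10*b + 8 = (b - 1)*(b^3 + 5*b^2 + 2*b - 8) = (b - 1)*(b + 4)*(b^2 + b - 2) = (b - 1)^2*(b + 4)*(b + 2)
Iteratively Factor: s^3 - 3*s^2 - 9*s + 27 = (s + 3)*(s^2 - 6*s + 9) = (s - 3)*(s + 3)*(s - 3)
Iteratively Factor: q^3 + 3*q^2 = (q)*(q^2 + 3*q) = q*(q + 3)*(q)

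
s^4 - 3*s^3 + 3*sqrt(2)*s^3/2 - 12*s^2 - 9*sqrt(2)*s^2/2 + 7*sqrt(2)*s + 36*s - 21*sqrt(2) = (s - 3)*(s - sqrt(2))^2*(s + 7*sqrt(2)/2)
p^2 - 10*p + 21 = (p - 7)*(p - 3)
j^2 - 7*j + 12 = (j - 4)*(j - 3)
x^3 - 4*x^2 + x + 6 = (x - 3)*(x - 2)*(x + 1)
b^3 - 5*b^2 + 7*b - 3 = (b - 3)*(b - 1)^2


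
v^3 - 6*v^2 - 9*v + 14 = (v - 7)*(v - 1)*(v + 2)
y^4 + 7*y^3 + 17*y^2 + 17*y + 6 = (y + 1)^2*(y + 2)*(y + 3)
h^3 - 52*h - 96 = (h - 8)*(h + 2)*(h + 6)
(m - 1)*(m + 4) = m^2 + 3*m - 4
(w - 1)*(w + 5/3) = w^2 + 2*w/3 - 5/3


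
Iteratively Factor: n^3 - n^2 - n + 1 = (n - 1)*(n^2 - 1) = (n - 1)^2*(n + 1)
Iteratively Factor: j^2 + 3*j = (j + 3)*(j)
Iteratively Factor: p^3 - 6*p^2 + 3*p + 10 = (p + 1)*(p^2 - 7*p + 10) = (p - 5)*(p + 1)*(p - 2)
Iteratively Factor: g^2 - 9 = (g + 3)*(g - 3)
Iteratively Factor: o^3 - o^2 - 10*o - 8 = (o + 2)*(o^2 - 3*o - 4) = (o + 1)*(o + 2)*(o - 4)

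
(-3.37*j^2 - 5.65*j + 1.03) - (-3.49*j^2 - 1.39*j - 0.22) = 0.12*j^2 - 4.26*j + 1.25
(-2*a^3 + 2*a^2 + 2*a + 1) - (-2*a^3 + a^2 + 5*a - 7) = a^2 - 3*a + 8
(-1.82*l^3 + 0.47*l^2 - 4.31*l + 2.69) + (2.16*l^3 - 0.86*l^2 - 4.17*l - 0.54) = 0.34*l^3 - 0.39*l^2 - 8.48*l + 2.15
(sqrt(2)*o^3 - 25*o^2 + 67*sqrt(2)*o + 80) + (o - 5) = sqrt(2)*o^3 - 25*o^2 + o + 67*sqrt(2)*o + 75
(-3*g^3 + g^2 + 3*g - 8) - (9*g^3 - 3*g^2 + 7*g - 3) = -12*g^3 + 4*g^2 - 4*g - 5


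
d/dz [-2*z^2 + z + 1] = 1 - 4*z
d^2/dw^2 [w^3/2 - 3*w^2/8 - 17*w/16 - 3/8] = 3*w - 3/4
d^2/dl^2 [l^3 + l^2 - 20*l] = 6*l + 2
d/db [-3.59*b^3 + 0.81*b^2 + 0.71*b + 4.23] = -10.77*b^2 + 1.62*b + 0.71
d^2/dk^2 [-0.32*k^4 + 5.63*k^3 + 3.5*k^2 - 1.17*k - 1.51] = -3.84*k^2 + 33.78*k + 7.0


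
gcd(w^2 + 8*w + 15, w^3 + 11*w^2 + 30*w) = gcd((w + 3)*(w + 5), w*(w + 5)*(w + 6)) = w + 5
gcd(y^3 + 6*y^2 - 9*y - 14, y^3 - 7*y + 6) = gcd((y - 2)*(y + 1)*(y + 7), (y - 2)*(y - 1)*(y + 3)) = y - 2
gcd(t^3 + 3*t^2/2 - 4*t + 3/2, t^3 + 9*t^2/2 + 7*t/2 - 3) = t^2 + 5*t/2 - 3/2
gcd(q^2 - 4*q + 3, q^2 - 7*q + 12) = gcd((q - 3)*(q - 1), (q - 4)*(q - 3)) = q - 3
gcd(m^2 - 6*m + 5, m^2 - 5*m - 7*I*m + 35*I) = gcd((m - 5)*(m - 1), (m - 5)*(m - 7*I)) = m - 5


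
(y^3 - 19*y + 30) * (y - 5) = y^4 - 5*y^3 - 19*y^2 + 125*y - 150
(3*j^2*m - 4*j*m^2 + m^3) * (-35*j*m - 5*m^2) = -105*j^3*m^2 + 125*j^2*m^3 - 15*j*m^4 - 5*m^5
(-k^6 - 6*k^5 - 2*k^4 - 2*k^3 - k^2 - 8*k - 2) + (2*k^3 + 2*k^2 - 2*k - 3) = -k^6 - 6*k^5 - 2*k^4 + k^2 - 10*k - 5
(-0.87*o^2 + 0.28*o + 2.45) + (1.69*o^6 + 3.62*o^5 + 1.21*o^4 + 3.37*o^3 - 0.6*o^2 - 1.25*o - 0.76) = 1.69*o^6 + 3.62*o^5 + 1.21*o^4 + 3.37*o^3 - 1.47*o^2 - 0.97*o + 1.69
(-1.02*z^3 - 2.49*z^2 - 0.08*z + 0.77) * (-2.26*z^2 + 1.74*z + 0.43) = 2.3052*z^5 + 3.8526*z^4 - 4.5904*z^3 - 2.9501*z^2 + 1.3054*z + 0.3311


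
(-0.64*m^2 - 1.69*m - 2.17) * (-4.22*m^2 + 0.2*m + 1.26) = 2.7008*m^4 + 7.0038*m^3 + 8.013*m^2 - 2.5634*m - 2.7342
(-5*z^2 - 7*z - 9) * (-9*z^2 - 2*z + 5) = 45*z^4 + 73*z^3 + 70*z^2 - 17*z - 45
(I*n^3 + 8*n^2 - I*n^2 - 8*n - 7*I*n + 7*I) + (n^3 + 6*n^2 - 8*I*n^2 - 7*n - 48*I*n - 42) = n^3 + I*n^3 + 14*n^2 - 9*I*n^2 - 15*n - 55*I*n - 42 + 7*I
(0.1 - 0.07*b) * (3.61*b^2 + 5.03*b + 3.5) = -0.2527*b^3 + 0.00889999999999996*b^2 + 0.258*b + 0.35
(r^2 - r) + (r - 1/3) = r^2 - 1/3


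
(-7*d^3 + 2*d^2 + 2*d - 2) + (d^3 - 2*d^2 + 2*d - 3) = -6*d^3 + 4*d - 5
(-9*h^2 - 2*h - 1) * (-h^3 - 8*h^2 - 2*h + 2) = 9*h^5 + 74*h^4 + 35*h^3 - 6*h^2 - 2*h - 2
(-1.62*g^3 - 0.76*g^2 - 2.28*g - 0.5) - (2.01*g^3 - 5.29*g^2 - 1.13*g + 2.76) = -3.63*g^3 + 4.53*g^2 - 1.15*g - 3.26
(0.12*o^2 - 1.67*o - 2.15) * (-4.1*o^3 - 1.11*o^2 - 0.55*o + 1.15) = -0.492*o^5 + 6.7138*o^4 + 10.6027*o^3 + 3.443*o^2 - 0.738*o - 2.4725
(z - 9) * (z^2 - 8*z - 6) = z^3 - 17*z^2 + 66*z + 54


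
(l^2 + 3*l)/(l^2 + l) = (l + 3)/(l + 1)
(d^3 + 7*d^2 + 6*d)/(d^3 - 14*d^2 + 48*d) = (d^2 + 7*d + 6)/(d^2 - 14*d + 48)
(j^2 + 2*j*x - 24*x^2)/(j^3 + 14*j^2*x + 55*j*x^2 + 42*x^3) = (j - 4*x)/(j^2 + 8*j*x + 7*x^2)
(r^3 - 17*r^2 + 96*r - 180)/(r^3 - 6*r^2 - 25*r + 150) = (r - 6)/(r + 5)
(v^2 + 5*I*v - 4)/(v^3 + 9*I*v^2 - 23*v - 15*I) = (v + 4*I)/(v^2 + 8*I*v - 15)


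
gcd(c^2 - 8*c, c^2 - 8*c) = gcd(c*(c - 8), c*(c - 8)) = c^2 - 8*c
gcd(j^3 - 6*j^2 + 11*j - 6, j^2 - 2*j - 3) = j - 3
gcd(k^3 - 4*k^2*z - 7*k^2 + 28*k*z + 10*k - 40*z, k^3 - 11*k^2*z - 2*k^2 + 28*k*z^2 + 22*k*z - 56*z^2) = -k^2 + 4*k*z + 2*k - 8*z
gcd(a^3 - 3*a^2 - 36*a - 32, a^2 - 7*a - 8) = a^2 - 7*a - 8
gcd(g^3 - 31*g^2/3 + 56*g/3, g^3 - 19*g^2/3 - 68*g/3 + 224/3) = g^2 - 31*g/3 + 56/3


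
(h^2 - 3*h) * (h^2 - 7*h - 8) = h^4 - 10*h^3 + 13*h^2 + 24*h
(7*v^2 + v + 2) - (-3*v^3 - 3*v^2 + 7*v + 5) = 3*v^3 + 10*v^2 - 6*v - 3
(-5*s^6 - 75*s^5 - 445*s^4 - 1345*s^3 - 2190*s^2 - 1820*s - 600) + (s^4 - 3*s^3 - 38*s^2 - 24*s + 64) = -5*s^6 - 75*s^5 - 444*s^4 - 1348*s^3 - 2228*s^2 - 1844*s - 536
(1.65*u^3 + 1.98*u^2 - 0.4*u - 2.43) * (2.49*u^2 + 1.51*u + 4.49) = 4.1085*u^5 + 7.4217*u^4 + 9.4023*u^3 + 2.2355*u^2 - 5.4653*u - 10.9107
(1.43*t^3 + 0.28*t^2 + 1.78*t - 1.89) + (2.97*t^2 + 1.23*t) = 1.43*t^3 + 3.25*t^2 + 3.01*t - 1.89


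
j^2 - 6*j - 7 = (j - 7)*(j + 1)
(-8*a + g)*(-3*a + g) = 24*a^2 - 11*a*g + g^2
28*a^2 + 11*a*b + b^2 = (4*a + b)*(7*a + b)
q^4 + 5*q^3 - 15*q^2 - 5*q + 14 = (q - 2)*(q - 1)*(q + 1)*(q + 7)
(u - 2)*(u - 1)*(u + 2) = u^3 - u^2 - 4*u + 4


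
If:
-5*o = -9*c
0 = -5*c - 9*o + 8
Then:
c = 20/53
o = 36/53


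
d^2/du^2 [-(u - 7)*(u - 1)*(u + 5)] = 6 - 6*u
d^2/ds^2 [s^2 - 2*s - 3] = 2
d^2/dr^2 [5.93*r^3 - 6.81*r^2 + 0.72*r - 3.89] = 35.58*r - 13.62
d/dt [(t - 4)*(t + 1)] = 2*t - 3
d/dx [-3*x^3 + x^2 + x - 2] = -9*x^2 + 2*x + 1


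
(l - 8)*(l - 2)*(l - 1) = l^3 - 11*l^2 + 26*l - 16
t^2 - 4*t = t*(t - 4)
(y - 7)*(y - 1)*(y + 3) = y^3 - 5*y^2 - 17*y + 21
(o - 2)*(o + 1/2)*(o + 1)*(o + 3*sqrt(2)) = o^4 - o^3/2 + 3*sqrt(2)*o^3 - 5*o^2/2 - 3*sqrt(2)*o^2/2 - 15*sqrt(2)*o/2 - o - 3*sqrt(2)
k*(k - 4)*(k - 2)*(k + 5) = k^4 - k^3 - 22*k^2 + 40*k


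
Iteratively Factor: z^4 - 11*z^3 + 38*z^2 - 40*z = (z)*(z^3 - 11*z^2 + 38*z - 40) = z*(z - 4)*(z^2 - 7*z + 10) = z*(z - 4)*(z - 2)*(z - 5)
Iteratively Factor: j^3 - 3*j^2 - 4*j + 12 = (j - 3)*(j^2 - 4) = (j - 3)*(j - 2)*(j + 2)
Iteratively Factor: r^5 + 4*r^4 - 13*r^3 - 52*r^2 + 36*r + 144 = (r + 3)*(r^4 + r^3 - 16*r^2 - 4*r + 48) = (r - 3)*(r + 3)*(r^3 + 4*r^2 - 4*r - 16) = (r - 3)*(r + 2)*(r + 3)*(r^2 + 2*r - 8) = (r - 3)*(r - 2)*(r + 2)*(r + 3)*(r + 4)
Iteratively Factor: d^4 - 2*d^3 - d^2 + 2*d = (d)*(d^3 - 2*d^2 - d + 2) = d*(d - 2)*(d^2 - 1) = d*(d - 2)*(d + 1)*(d - 1)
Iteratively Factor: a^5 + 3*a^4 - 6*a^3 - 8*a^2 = (a + 4)*(a^4 - a^3 - 2*a^2) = (a + 1)*(a + 4)*(a^3 - 2*a^2) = a*(a + 1)*(a + 4)*(a^2 - 2*a) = a^2*(a + 1)*(a + 4)*(a - 2)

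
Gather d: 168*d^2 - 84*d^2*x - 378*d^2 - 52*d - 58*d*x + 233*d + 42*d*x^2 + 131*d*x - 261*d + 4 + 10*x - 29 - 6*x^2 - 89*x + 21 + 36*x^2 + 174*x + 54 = d^2*(-84*x - 210) + d*(42*x^2 + 73*x - 80) + 30*x^2 + 95*x + 50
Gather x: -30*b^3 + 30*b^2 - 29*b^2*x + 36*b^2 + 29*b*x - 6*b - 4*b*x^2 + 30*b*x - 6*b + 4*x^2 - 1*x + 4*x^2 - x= -30*b^3 + 66*b^2 - 12*b + x^2*(8 - 4*b) + x*(-29*b^2 + 59*b - 2)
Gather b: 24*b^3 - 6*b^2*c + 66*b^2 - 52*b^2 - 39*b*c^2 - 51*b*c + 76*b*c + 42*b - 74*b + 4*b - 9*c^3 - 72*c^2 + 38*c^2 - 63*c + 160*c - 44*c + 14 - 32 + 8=24*b^3 + b^2*(14 - 6*c) + b*(-39*c^2 + 25*c - 28) - 9*c^3 - 34*c^2 + 53*c - 10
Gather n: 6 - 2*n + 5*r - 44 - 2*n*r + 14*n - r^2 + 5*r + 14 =n*(12 - 2*r) - r^2 + 10*r - 24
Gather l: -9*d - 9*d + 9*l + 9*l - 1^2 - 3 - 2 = -18*d + 18*l - 6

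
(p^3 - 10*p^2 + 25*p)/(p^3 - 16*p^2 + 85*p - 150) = p/(p - 6)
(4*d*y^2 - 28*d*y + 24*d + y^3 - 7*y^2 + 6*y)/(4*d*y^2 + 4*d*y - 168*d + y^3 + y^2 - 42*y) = (y - 1)/(y + 7)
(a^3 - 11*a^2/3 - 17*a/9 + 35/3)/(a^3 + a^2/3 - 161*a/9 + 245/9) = (3*a^2 - 4*a - 15)/(3*a^2 + 8*a - 35)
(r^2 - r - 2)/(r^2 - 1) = (r - 2)/(r - 1)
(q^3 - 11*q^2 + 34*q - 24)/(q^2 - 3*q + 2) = (q^2 - 10*q + 24)/(q - 2)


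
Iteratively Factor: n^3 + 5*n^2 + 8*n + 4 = (n + 2)*(n^2 + 3*n + 2) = (n + 1)*(n + 2)*(n + 2)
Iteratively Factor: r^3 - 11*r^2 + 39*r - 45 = (r - 5)*(r^2 - 6*r + 9) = (r - 5)*(r - 3)*(r - 3)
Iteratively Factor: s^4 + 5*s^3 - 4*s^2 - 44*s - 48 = (s + 4)*(s^3 + s^2 - 8*s - 12) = (s + 2)*(s + 4)*(s^2 - s - 6) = (s - 3)*(s + 2)*(s + 4)*(s + 2)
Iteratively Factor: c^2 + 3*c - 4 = (c + 4)*(c - 1)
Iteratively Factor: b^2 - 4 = (b - 2)*(b + 2)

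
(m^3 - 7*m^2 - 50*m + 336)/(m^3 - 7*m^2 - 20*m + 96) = (m^2 + m - 42)/(m^2 + m - 12)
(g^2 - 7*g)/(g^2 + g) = (g - 7)/(g + 1)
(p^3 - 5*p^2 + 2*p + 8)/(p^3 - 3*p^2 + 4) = (p - 4)/(p - 2)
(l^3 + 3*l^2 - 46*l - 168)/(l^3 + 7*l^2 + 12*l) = (l^2 - l - 42)/(l*(l + 3))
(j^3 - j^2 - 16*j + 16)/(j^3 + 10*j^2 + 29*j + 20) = (j^2 - 5*j + 4)/(j^2 + 6*j + 5)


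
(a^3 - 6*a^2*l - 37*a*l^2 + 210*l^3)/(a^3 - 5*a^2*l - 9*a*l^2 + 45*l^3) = (a^2 - a*l - 42*l^2)/(a^2 - 9*l^2)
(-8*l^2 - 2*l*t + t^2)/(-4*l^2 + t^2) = (-4*l + t)/(-2*l + t)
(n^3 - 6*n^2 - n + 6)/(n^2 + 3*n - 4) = (n^2 - 5*n - 6)/(n + 4)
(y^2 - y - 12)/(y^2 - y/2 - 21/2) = 2*(y - 4)/(2*y - 7)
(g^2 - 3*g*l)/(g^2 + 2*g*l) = (g - 3*l)/(g + 2*l)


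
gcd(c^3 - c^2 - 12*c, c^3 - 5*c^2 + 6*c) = c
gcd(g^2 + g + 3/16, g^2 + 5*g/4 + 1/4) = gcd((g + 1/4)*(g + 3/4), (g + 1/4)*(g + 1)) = g + 1/4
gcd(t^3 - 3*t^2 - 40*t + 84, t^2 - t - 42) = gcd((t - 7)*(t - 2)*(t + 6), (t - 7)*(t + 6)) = t^2 - t - 42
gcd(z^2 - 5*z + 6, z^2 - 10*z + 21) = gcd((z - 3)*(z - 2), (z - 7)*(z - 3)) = z - 3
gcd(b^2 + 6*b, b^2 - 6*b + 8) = 1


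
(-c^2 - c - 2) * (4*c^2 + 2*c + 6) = -4*c^4 - 6*c^3 - 16*c^2 - 10*c - 12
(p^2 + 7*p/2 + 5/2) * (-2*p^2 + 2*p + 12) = -2*p^4 - 5*p^3 + 14*p^2 + 47*p + 30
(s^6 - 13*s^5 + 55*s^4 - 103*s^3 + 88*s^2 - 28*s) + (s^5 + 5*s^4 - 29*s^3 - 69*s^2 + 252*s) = s^6 - 12*s^5 + 60*s^4 - 132*s^3 + 19*s^2 + 224*s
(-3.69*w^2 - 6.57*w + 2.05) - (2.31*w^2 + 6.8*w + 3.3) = -6.0*w^2 - 13.37*w - 1.25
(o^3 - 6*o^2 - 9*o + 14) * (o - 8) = o^4 - 14*o^3 + 39*o^2 + 86*o - 112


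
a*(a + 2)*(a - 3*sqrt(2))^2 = a^4 - 6*sqrt(2)*a^3 + 2*a^3 - 12*sqrt(2)*a^2 + 18*a^2 + 36*a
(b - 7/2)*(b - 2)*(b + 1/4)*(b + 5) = b^4 - b^3/4 - 165*b^2/8 + 239*b/8 + 35/4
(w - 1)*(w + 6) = w^2 + 5*w - 6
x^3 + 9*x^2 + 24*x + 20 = (x + 2)^2*(x + 5)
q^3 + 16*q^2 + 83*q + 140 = (q + 4)*(q + 5)*(q + 7)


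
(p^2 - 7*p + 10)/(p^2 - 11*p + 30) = (p - 2)/(p - 6)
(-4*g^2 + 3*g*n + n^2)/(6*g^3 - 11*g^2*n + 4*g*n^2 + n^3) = (-4*g - n)/(6*g^2 - 5*g*n - n^2)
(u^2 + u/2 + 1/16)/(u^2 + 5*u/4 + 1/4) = (u + 1/4)/(u + 1)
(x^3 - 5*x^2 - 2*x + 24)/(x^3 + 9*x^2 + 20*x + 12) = (x^2 - 7*x + 12)/(x^2 + 7*x + 6)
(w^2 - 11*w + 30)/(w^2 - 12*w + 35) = (w - 6)/(w - 7)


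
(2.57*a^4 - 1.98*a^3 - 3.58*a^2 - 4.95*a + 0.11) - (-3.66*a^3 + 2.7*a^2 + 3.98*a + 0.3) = 2.57*a^4 + 1.68*a^3 - 6.28*a^2 - 8.93*a - 0.19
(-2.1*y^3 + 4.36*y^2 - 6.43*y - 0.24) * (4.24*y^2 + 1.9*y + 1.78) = -8.904*y^5 + 14.4964*y^4 - 22.7172*y^3 - 5.4738*y^2 - 11.9014*y - 0.4272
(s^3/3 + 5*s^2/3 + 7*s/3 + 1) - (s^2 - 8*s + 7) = s^3/3 + 2*s^2/3 + 31*s/3 - 6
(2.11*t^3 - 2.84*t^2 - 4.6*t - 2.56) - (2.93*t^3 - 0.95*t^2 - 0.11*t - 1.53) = -0.82*t^3 - 1.89*t^2 - 4.49*t - 1.03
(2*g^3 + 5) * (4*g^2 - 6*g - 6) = 8*g^5 - 12*g^4 - 12*g^3 + 20*g^2 - 30*g - 30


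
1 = 1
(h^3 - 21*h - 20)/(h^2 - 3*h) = (h^3 - 21*h - 20)/(h*(h - 3))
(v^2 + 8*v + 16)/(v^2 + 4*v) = (v + 4)/v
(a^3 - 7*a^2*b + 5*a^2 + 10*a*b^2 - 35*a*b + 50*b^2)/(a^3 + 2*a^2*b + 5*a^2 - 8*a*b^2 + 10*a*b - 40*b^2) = (a - 5*b)/(a + 4*b)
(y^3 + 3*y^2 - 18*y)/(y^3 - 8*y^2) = (y^2 + 3*y - 18)/(y*(y - 8))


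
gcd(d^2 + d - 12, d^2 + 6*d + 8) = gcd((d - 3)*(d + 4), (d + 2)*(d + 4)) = d + 4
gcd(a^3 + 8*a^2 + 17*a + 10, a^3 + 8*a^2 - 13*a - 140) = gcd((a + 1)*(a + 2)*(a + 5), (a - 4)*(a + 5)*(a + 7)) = a + 5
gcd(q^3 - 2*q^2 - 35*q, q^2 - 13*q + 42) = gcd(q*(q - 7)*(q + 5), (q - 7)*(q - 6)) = q - 7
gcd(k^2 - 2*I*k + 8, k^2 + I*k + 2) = k + 2*I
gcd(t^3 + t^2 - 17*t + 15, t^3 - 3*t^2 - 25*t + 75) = t^2 + 2*t - 15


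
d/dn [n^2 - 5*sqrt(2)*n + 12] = 2*n - 5*sqrt(2)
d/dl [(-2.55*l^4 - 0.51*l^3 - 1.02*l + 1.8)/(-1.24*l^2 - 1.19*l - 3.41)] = (6.324*l^5 + 9.7359*l^4 + 35.9958*l^3 + 3.9525*l^2 + 4.464*l + 5.6202)/(1.5376*l^4 + 2.9512*l^3 + 9.8729*l^2 + 8.1158*l + 11.6281)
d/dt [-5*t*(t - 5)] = 25 - 10*t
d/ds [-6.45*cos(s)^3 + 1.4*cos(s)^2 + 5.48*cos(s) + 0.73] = (19.35*cos(s)^2 - 2.8*cos(s) - 5.48)*sin(s)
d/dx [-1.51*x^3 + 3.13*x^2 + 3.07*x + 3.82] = -4.53*x^2 + 6.26*x + 3.07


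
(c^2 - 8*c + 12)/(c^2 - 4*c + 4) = (c - 6)/(c - 2)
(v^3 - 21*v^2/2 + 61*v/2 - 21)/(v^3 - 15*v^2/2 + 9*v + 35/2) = (v^2 - 7*v + 6)/(v^2 - 4*v - 5)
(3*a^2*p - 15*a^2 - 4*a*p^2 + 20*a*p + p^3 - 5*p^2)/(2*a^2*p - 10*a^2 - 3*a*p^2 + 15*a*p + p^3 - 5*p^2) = (-3*a + p)/(-2*a + p)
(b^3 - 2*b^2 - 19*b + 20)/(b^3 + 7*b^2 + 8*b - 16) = (b - 5)/(b + 4)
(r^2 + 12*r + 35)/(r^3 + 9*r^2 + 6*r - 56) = (r + 5)/(r^2 + 2*r - 8)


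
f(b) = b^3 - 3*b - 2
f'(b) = 3*b^2 - 3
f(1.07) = -3.98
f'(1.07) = 0.43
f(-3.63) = -38.94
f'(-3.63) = 36.53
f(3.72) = 38.32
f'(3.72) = 38.52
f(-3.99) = -53.55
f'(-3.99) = 44.76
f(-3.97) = -52.66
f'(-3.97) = 44.28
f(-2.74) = -14.35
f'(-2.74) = 19.52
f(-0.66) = -0.31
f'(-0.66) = -1.69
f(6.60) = 265.70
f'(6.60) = 127.68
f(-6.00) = -200.00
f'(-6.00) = 105.00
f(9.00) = 700.00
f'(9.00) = 240.00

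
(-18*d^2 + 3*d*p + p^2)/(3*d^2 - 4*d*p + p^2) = (6*d + p)/(-d + p)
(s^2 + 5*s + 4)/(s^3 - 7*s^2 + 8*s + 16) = (s + 4)/(s^2 - 8*s + 16)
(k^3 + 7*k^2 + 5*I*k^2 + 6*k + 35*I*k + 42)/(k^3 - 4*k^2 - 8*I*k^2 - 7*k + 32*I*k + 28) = (k^2 + k*(7 + 6*I) + 42*I)/(k^2 - k*(4 + 7*I) + 28*I)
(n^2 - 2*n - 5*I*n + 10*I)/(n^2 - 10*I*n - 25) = (n - 2)/(n - 5*I)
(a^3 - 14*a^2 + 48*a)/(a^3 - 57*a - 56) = a*(a - 6)/(a^2 + 8*a + 7)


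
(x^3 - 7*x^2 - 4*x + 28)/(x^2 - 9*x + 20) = (x^3 - 7*x^2 - 4*x + 28)/(x^2 - 9*x + 20)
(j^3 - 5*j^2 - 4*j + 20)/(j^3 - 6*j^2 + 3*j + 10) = (j + 2)/(j + 1)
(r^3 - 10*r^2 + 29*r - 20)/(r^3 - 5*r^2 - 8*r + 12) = (r^2 - 9*r + 20)/(r^2 - 4*r - 12)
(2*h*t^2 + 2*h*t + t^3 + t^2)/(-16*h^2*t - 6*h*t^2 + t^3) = (t + 1)/(-8*h + t)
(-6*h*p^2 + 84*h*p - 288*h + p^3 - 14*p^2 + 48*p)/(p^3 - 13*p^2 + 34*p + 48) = (-6*h + p)/(p + 1)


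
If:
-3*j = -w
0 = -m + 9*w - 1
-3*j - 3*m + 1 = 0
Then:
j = 1/21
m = 2/7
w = 1/7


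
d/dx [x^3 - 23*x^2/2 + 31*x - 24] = 3*x^2 - 23*x + 31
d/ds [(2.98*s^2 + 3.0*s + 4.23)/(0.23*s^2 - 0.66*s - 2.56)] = (-2.6568*s^2 - 17.2034*s - 4.8882)/(0.0529*s^4 - 0.3036*s^3 - 0.742*s^2 + 3.3792*s + 6.5536)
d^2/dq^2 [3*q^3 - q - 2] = 18*q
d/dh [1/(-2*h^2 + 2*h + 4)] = (h - 1/2)/(-h^2 + h + 2)^2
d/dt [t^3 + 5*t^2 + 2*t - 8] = 3*t^2 + 10*t + 2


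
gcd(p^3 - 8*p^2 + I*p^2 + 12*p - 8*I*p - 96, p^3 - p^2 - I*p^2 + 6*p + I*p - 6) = p - 3*I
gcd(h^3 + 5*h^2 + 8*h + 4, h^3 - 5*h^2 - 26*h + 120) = 1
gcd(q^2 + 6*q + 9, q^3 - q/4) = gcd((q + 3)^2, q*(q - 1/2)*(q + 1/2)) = 1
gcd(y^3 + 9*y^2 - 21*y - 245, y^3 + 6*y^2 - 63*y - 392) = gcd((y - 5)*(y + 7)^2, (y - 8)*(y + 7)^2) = y^2 + 14*y + 49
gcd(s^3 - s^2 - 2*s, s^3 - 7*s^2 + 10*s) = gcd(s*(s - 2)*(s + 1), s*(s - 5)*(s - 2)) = s^2 - 2*s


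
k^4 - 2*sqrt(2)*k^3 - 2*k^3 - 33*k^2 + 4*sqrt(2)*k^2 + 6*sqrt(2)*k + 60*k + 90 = (k - 3)*(k + 1)*(k - 5*sqrt(2))*(k + 3*sqrt(2))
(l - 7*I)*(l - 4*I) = l^2 - 11*I*l - 28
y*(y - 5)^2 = y^3 - 10*y^2 + 25*y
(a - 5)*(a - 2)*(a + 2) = a^3 - 5*a^2 - 4*a + 20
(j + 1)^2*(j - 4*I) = j^3 + 2*j^2 - 4*I*j^2 + j - 8*I*j - 4*I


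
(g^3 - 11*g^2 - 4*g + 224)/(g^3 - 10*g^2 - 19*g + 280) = (g + 4)/(g + 5)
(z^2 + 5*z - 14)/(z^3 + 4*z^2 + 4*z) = (z^2 + 5*z - 14)/(z*(z^2 + 4*z + 4))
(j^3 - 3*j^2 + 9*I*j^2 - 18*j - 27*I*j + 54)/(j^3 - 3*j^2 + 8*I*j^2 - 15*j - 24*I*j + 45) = (j + 6*I)/(j + 5*I)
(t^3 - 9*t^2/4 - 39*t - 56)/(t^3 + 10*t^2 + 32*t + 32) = (t^2 - 25*t/4 - 14)/(t^2 + 6*t + 8)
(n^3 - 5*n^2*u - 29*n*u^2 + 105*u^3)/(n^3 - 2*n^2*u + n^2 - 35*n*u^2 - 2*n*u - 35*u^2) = (n - 3*u)/(n + 1)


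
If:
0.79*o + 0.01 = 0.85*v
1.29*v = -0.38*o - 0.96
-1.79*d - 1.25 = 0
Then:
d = -0.70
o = -0.62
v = -0.56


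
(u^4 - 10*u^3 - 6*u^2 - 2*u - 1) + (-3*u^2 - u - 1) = u^4 - 10*u^3 - 9*u^2 - 3*u - 2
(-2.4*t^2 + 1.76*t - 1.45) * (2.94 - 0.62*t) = 1.488*t^3 - 8.1472*t^2 + 6.0734*t - 4.263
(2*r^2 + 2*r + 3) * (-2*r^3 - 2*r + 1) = -4*r^5 - 4*r^4 - 10*r^3 - 2*r^2 - 4*r + 3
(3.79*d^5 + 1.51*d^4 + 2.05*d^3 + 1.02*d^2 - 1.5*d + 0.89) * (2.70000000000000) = 10.233*d^5 + 4.077*d^4 + 5.535*d^3 + 2.754*d^2 - 4.05*d + 2.403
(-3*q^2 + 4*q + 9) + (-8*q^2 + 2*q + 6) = -11*q^2 + 6*q + 15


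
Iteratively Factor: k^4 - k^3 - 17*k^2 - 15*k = (k - 5)*(k^3 + 4*k^2 + 3*k) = (k - 5)*(k + 1)*(k^2 + 3*k) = k*(k - 5)*(k + 1)*(k + 3)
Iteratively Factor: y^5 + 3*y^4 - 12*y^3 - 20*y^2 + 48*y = (y - 2)*(y^4 + 5*y^3 - 2*y^2 - 24*y) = (y - 2)*(y + 4)*(y^3 + y^2 - 6*y) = (y - 2)^2*(y + 4)*(y^2 + 3*y) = y*(y - 2)^2*(y + 4)*(y + 3)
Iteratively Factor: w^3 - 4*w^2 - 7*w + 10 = (w - 5)*(w^2 + w - 2) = (w - 5)*(w + 2)*(w - 1)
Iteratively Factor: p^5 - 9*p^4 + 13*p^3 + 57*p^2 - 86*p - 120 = (p - 3)*(p^4 - 6*p^3 - 5*p^2 + 42*p + 40) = (p - 3)*(p + 2)*(p^3 - 8*p^2 + 11*p + 20) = (p - 5)*(p - 3)*(p + 2)*(p^2 - 3*p - 4) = (p - 5)*(p - 3)*(p + 1)*(p + 2)*(p - 4)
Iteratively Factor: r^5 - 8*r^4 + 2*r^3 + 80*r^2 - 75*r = (r - 1)*(r^4 - 7*r^3 - 5*r^2 + 75*r) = (r - 1)*(r + 3)*(r^3 - 10*r^2 + 25*r) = (r - 5)*(r - 1)*(r + 3)*(r^2 - 5*r) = r*(r - 5)*(r - 1)*(r + 3)*(r - 5)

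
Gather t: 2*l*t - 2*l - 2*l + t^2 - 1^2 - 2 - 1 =2*l*t - 4*l + t^2 - 4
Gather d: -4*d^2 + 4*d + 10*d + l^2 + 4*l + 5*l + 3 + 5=-4*d^2 + 14*d + l^2 + 9*l + 8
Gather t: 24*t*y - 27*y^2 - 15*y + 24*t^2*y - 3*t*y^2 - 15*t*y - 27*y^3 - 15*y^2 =24*t^2*y + t*(-3*y^2 + 9*y) - 27*y^3 - 42*y^2 - 15*y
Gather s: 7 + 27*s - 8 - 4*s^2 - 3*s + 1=-4*s^2 + 24*s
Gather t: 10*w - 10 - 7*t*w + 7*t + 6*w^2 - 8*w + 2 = t*(7 - 7*w) + 6*w^2 + 2*w - 8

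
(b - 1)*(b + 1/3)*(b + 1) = b^3 + b^2/3 - b - 1/3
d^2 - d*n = d*(d - n)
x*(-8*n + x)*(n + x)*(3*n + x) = -24*n^3*x - 29*n^2*x^2 - 4*n*x^3 + x^4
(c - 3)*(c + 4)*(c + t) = c^3 + c^2*t + c^2 + c*t - 12*c - 12*t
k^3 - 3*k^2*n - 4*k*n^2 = k*(k - 4*n)*(k + n)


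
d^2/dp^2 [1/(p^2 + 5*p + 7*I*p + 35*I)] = 2*(-p^2 - 5*p - 7*I*p + (2*p + 5 + 7*I)^2 - 35*I)/(p^2 + 5*p + 7*I*p + 35*I)^3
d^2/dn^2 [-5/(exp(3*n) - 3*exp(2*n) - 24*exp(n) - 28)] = (-45*exp(3*n) + 345*exp(2*n) - 1140*exp(n) + 840)*exp(n)/(exp(7*n) - 13*exp(6*n) + 3*exp(5*n) + 361*exp(4*n) + 128*exp(3*n) - 3864*exp(2*n) - 8624*exp(n) - 5488)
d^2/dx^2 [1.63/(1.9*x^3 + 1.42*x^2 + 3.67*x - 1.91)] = (-(18.582*x + 4.6292)*(1.9*x^3 + 1.42*x^2 + 3.67*x - 1.91) + 1.63*(5.7*x^2 + 2.84*x + 3.67)*(11.4*x^2 + 5.68*x + 7.34))/(1.9*x^3 + 1.42*x^2 + 3.67*x - 1.91)^3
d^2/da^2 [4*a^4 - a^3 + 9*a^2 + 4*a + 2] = 48*a^2 - 6*a + 18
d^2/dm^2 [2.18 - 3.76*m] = 0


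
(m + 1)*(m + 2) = m^2 + 3*m + 2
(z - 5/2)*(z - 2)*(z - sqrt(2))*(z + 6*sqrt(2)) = z^4 - 9*z^3/2 + 5*sqrt(2)*z^3 - 45*sqrt(2)*z^2/2 - 7*z^2 + 25*sqrt(2)*z + 54*z - 60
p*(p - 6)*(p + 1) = p^3 - 5*p^2 - 6*p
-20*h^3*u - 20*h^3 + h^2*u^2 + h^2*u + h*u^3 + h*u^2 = (-4*h + u)*(5*h + u)*(h*u + h)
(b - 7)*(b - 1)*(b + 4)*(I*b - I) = I*b^4 - 5*I*b^3 - 21*I*b^2 + 53*I*b - 28*I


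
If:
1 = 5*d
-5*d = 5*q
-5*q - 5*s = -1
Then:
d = 1/5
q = -1/5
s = 2/5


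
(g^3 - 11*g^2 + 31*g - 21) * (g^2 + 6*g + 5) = g^5 - 5*g^4 - 30*g^3 + 110*g^2 + 29*g - 105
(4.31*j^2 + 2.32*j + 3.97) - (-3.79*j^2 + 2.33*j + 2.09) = 8.1*j^2 - 0.0100000000000002*j + 1.88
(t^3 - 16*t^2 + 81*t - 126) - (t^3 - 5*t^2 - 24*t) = -11*t^2 + 105*t - 126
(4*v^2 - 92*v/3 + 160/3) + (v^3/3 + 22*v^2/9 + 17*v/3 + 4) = v^3/3 + 58*v^2/9 - 25*v + 172/3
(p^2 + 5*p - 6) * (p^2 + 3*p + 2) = p^4 + 8*p^3 + 11*p^2 - 8*p - 12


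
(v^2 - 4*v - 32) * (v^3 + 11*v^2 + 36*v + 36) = v^5 + 7*v^4 - 40*v^3 - 460*v^2 - 1296*v - 1152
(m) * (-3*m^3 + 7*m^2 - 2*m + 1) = -3*m^4 + 7*m^3 - 2*m^2 + m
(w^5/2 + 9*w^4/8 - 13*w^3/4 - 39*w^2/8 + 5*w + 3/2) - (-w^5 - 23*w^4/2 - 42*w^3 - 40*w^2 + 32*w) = 3*w^5/2 + 101*w^4/8 + 155*w^3/4 + 281*w^2/8 - 27*w + 3/2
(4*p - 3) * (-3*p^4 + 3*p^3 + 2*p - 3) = -12*p^5 + 21*p^4 - 9*p^3 + 8*p^2 - 18*p + 9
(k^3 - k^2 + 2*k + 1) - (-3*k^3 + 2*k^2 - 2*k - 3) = 4*k^3 - 3*k^2 + 4*k + 4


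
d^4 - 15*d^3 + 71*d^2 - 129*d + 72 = (d - 8)*(d - 3)^2*(d - 1)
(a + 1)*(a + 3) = a^2 + 4*a + 3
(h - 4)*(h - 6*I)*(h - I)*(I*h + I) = I*h^4 + 7*h^3 - 3*I*h^3 - 21*h^2 - 10*I*h^2 - 28*h + 18*I*h + 24*I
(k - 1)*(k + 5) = k^2 + 4*k - 5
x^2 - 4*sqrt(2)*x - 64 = (x - 8*sqrt(2))*(x + 4*sqrt(2))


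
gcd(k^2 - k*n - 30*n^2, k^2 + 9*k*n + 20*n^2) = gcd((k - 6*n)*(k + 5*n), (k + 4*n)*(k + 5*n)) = k + 5*n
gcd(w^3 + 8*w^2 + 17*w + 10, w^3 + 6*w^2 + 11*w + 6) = w^2 + 3*w + 2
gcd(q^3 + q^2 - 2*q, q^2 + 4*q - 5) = q - 1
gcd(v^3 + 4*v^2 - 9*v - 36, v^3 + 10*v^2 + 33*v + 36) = v^2 + 7*v + 12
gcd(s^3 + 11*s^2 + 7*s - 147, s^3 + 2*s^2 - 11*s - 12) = s - 3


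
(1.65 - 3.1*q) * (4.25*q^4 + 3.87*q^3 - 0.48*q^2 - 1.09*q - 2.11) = -13.175*q^5 - 4.9845*q^4 + 7.8735*q^3 + 2.587*q^2 + 4.7425*q - 3.4815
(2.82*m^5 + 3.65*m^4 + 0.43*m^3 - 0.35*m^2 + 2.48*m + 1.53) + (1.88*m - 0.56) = 2.82*m^5 + 3.65*m^4 + 0.43*m^3 - 0.35*m^2 + 4.36*m + 0.97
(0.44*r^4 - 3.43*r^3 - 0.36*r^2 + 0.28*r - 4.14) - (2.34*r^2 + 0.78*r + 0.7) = 0.44*r^4 - 3.43*r^3 - 2.7*r^2 - 0.5*r - 4.84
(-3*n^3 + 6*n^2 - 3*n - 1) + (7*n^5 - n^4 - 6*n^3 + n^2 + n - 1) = 7*n^5 - n^4 - 9*n^3 + 7*n^2 - 2*n - 2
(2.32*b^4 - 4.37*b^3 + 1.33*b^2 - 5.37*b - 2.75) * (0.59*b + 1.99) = 1.3688*b^5 + 2.0385*b^4 - 7.9116*b^3 - 0.5216*b^2 - 12.3088*b - 5.4725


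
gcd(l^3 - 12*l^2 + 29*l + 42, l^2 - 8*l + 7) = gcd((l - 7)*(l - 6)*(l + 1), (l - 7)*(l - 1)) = l - 7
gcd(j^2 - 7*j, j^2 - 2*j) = j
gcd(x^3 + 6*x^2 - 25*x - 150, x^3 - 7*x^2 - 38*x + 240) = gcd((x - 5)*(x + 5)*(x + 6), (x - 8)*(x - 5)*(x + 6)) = x^2 + x - 30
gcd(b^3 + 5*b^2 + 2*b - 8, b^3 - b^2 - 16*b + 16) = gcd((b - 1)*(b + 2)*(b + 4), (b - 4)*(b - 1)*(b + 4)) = b^2 + 3*b - 4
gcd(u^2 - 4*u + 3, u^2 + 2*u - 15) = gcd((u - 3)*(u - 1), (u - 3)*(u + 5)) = u - 3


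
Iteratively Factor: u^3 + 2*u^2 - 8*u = (u + 4)*(u^2 - 2*u) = (u - 2)*(u + 4)*(u)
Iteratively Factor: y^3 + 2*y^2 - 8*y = (y + 4)*(y^2 - 2*y) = (y - 2)*(y + 4)*(y)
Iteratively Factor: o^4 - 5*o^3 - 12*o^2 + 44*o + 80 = (o - 4)*(o^3 - o^2 - 16*o - 20) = (o - 4)*(o + 2)*(o^2 - 3*o - 10) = (o - 4)*(o + 2)^2*(o - 5)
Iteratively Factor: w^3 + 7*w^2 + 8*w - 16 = (w - 1)*(w^2 + 8*w + 16) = (w - 1)*(w + 4)*(w + 4)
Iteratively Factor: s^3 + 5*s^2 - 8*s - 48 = (s + 4)*(s^2 + s - 12) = (s + 4)^2*(s - 3)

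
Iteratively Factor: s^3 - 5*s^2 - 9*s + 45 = (s + 3)*(s^2 - 8*s + 15) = (s - 5)*(s + 3)*(s - 3)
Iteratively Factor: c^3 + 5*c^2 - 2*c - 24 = (c + 4)*(c^2 + c - 6) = (c - 2)*(c + 4)*(c + 3)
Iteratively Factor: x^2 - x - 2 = (x + 1)*(x - 2)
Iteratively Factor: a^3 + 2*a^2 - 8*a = (a + 4)*(a^2 - 2*a) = a*(a + 4)*(a - 2)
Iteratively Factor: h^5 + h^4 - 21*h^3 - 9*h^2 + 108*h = (h + 3)*(h^4 - 2*h^3 - 15*h^2 + 36*h) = (h - 3)*(h + 3)*(h^3 + h^2 - 12*h) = (h - 3)^2*(h + 3)*(h^2 + 4*h) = (h - 3)^2*(h + 3)*(h + 4)*(h)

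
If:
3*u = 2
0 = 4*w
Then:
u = 2/3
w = 0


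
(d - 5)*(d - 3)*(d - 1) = d^3 - 9*d^2 + 23*d - 15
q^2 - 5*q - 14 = (q - 7)*(q + 2)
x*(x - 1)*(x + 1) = x^3 - x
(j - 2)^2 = j^2 - 4*j + 4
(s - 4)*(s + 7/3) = s^2 - 5*s/3 - 28/3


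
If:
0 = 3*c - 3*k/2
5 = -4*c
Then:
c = -5/4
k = -5/2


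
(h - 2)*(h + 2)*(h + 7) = h^3 + 7*h^2 - 4*h - 28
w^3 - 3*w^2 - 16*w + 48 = (w - 4)*(w - 3)*(w + 4)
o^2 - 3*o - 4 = (o - 4)*(o + 1)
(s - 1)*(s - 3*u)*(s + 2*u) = s^3 - s^2*u - s^2 - 6*s*u^2 + s*u + 6*u^2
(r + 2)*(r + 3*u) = r^2 + 3*r*u + 2*r + 6*u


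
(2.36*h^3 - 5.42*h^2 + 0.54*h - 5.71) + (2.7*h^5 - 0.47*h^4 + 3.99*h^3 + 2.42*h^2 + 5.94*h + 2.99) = 2.7*h^5 - 0.47*h^4 + 6.35*h^3 - 3.0*h^2 + 6.48*h - 2.72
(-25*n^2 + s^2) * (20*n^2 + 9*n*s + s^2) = -500*n^4 - 225*n^3*s - 5*n^2*s^2 + 9*n*s^3 + s^4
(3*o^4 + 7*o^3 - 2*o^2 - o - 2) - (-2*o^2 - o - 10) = 3*o^4 + 7*o^3 + 8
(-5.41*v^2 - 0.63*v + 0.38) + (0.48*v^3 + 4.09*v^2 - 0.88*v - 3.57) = 0.48*v^3 - 1.32*v^2 - 1.51*v - 3.19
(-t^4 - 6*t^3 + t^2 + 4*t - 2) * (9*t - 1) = -9*t^5 - 53*t^4 + 15*t^3 + 35*t^2 - 22*t + 2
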